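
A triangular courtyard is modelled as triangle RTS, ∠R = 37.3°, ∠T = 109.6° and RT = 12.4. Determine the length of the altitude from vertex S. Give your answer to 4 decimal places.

The third angle is ∠S = 180° − ∠R − ∠T = 33.10°.
Law of sines: TS = RT·sin R/sin S ≈ 13.76.
Law of sines: SR = RT·sin T/sin S ≈ 21.391.
Area = ½·RT·TS·sin T ≈ 80.368.
The altitude from S has length 2·area/RT ≈ 12.963.

h_S ≈ 12.9625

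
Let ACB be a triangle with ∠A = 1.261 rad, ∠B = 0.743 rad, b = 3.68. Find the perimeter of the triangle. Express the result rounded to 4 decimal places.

The third angle is ∠C = π − ∠B − ∠A = 1.138 rad.
Law of sines: a = b·sin A/sin B ≈ 5.1808.
Law of sines: c = b·sin C/sin B ≈ 4.9373.
Semiperimeter s = (5.1808+4.9373+3.68)/2 = 6.899.
Perimeter = 5.1808 + 4.9373 + 3.68 = 13.798.

13.7981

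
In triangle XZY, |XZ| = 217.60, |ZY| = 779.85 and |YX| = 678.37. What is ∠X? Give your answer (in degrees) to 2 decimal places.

∠X ≈ 109.93°

By the law of cosines, cos X = (|YX|² + |XZ|² − |ZY|²) / (2·|YX|·|XZ|) ≈ -0.34086, so ∠X ≈ 109.93°.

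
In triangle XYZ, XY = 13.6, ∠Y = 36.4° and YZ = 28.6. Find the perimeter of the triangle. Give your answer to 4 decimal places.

perimeter ≈ 61.6107

By the law of cosines, ZX² = XY² + YZ² − 2·XY·YZ·cos Y = 376.78, so ZX ≈ 19.411.
Semiperimeter s = (28.6+19.411+13.6)/2 = 30.805.
Perimeter = 28.6 + 19.411 + 13.6 = 61.611.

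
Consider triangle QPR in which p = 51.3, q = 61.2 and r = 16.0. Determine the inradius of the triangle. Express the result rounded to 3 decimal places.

5.446

Semiperimeter s = (61.2 + 51.3 + 16)/2 = 64.25.
Heron's formula: area = √(64.25·3.05·12.95·48.25) ≈ 349.92.
Inradius = area/s = 349.92/64.25 ≈ 5.4462.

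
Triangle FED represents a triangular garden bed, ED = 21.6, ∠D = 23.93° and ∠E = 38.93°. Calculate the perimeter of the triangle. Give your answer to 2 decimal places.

The third angle is ∠F = 180° − ∠E − ∠D = 117.14°.
Law of sines: DF = ED·sin E/sin F ≈ 15.252.
Law of sines: FE = ED·sin D/sin F ≈ 9.8454.
Semiperimeter s = (21.6+15.252+9.8454)/2 = 23.349.
Perimeter = 21.6 + 15.252 + 9.8454 = 46.698.

perimeter ≈ 46.70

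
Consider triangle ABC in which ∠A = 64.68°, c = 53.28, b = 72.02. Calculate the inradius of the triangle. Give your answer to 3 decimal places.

r ≈ 17.863

By the law of cosines, a² = b² + c² − 2·b·c·cos A = 4743.5, so a ≈ 68.873.
Area = ½·b·c·sin A ≈ 1734.3.
Semiperimeter s = (68.873+72.02+53.28)/2 = 97.086.
Inradius = area/s = 1734.3/97.086 ≈ 17.863.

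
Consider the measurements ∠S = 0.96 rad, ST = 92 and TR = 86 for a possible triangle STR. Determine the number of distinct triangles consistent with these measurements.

2

ST·sin S = 92·sin(0.96 rad) ≈ 75.37.
Since ST sin S < TR < ST (75.37 < 86 < 92), two triangles exist.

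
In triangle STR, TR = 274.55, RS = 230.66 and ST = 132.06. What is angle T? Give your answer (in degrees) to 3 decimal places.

∠T ≈ 56.887°

By the law of cosines, cos T = (ST² + TR² − RS²) / (2·ST·TR) ≈ 0.54629, so ∠T ≈ 56.89°.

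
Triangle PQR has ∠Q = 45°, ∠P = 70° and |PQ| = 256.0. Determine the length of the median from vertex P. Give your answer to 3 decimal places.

m_P ≈ 187.353

The third angle is ∠R = 180° − ∠P − ∠Q = 65.00°.
Law of sines: |QR| = |PQ|·sin P/sin R ≈ 265.43.
Law of sines: |RP| = |PQ|·sin Q/sin R ≈ 199.73.
Median from P: ½√(2·|RP|² + 2·|PQ|² − |QR|²) ≈ 187.35.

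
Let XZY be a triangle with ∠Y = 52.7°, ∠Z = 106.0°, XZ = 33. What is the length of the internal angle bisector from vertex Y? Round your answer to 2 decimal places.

19.60

The third angle is ∠X = 180° − ∠Z − ∠Y = 21.30°.
Law of sines: ZY = XZ·sin X/sin Y ≈ 15.069.
Law of sines: YX = XZ·sin Z/sin Y ≈ 39.878.
The bisector from Y has length 2·ZY·YX·cos(∠Y/2)/(ZY+YX) ≈ 19.6.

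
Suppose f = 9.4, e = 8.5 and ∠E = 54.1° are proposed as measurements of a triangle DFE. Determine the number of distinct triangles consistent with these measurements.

2

f·sin E = 9.4·sin(54.1°) ≈ 7.614.
Since f sin E < e < f (7.614 < 8.5 < 9.4), two triangles exist.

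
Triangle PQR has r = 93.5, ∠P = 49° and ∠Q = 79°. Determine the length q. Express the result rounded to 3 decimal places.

The third angle is ∠R = 180° − ∠P − ∠Q = 52.00°.
Law of sines: q = r·sin Q/sin R ≈ 116.47.

116.473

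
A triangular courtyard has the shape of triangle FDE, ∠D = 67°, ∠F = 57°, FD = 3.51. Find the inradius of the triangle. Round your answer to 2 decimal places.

The third angle is ∠E = 180° − ∠F − ∠D = 56.00°.
Law of sines: DE = FD·sin F/sin E ≈ 3.5508.
Law of sines: EF = FD·sin D/sin E ≈ 3.8973.
Area = ½·FD·DE·sin D ≈ 5.7362.
Semiperimeter s = (3.5508+3.8973+3.51)/2 = 5.479.
Inradius = area/s = 5.7362/5.479 ≈ 1.0469.

1.05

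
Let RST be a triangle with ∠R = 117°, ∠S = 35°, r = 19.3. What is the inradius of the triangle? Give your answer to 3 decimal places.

2.687

The third angle is ∠T = 180° − ∠R − ∠S = 28.00°.
Law of sines: s = r·sin S/sin R ≈ 12.424.
Law of sines: t = r·sin T/sin R ≈ 10.169.
Area = ½·r·s·sin T ≈ 56.287.
Semiperimeter p = (19.3+12.424+10.169)/2 = 20.947.
Inradius = area/p = 56.287/20.947 ≈ 2.6871.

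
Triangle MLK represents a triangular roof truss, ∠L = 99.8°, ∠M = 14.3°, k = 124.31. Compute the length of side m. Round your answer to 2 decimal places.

33.64

The third angle is ∠K = 180° − ∠M − ∠L = 65.90°.
Law of sines: m = k·sin M/sin K ≈ 33.636.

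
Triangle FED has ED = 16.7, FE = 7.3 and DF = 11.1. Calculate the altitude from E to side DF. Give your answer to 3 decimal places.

h_E ≈ 5.658

Semiperimeter s = (16.7 + 11.1 + 7.3)/2 = 17.55.
Heron's formula: area = √(17.55·0.85·6.45·10.25) ≈ 31.404.
The altitude from E has length 2·area/DF ≈ 5.6584.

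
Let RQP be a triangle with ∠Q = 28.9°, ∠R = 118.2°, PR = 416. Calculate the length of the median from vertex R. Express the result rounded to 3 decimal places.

The third angle is ∠P = 180° − ∠R − ∠Q = 32.90°.
Law of sines: QP = PR·sin R/sin Q ≈ 758.61.
Law of sines: RQ = PR·sin P/sin Q ≈ 467.55.
Median from R: ½√(2·PR² + 2·RQ² − QP²) ≈ 227.95.

227.946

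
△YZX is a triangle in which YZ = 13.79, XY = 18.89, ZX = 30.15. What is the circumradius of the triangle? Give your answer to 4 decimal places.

20.9631

By the law of cosines, cos Y = (XY² + YZ² − ZX²) / (2·XY·YZ) ≈ -0.69489, so ∠Y ≈ 134.02°.
Circumradius = ZX/(2 sin Y) ≈ 20.963.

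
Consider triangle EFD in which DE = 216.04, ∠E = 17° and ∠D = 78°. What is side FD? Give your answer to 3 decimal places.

The third angle is ∠F = 180° − ∠D − ∠E = 85.00°.
Law of sines: FD = DE·sin E/sin F ≈ 63.405.

63.405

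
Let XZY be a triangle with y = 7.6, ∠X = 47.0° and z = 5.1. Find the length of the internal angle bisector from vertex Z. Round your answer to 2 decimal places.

By the law of cosines, x² = z² + y² − 2·z·y·cos X = 30.901, so x ≈ 5.5589.
Law of cosines again: cos Z = (y² + x² − z²)/(2·y·x) ≈ 0.74148, so ∠Z ≈ 42.14°.
The bisector from Z has length 2·y·x·cos(∠Z/2)/(y+x) ≈ 5.9918.

t_Z ≈ 5.99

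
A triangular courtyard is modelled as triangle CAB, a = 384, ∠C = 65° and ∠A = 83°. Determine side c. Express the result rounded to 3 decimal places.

350.636

The third angle is ∠B = 180° − ∠C − ∠A = 32.00°.
Law of sines: c = a·sin C/sin A ≈ 350.64.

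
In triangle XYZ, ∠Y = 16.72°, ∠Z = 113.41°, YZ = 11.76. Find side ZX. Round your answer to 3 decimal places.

4.425

The third angle is ∠X = 180° − ∠Y − ∠Z = 49.87°.
Law of sines: ZX = YZ·sin Y/sin X ≈ 4.425.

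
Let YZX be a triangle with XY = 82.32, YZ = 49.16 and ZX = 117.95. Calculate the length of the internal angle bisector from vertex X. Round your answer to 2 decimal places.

By the law of cosines, cos X = (ZX² + XY² − YZ²) / (2·ZX·XY) ≈ 0.94092, so ∠X ≈ 0.345 rad.
The bisector from X has length 2·ZX·XY·cos(∠X/2)/(ZX+XY) ≈ 95.523.

95.52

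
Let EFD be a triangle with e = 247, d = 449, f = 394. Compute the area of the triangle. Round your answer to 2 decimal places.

Semiperimeter s = (247 + 394 + 449)/2 = 545.
Heron's formula: area = √(545·298·151·96) ≈ 48521.

area ≈ 48521.08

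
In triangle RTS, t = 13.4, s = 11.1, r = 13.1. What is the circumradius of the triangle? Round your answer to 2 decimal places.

7.30

By the law of cosines, cos R = (t² + s² − r²) / (2·t·s) ≈ 0.44090, so ∠R ≈ 63.84°.
Circumradius = r/(2 sin R) ≈ 7.2976.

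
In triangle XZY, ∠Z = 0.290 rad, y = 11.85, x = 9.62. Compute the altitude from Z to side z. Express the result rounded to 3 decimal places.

By the law of cosines, z² = y² + x² − 2·y·x·cos Z = 14.493, so z ≈ 3.807.
Area = ½·y·x·sin Z ≈ 16.299.
The altitude from Z has length 2·area/z ≈ 8.5626.

h_Z ≈ 8.563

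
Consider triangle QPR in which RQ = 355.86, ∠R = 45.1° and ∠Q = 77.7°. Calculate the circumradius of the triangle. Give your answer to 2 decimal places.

211.68

The third angle is ∠P = 180° − ∠R − ∠Q = 57.20°.
Law of sines: PR = RQ·sin Q/sin P ≈ 413.64.
Law of sines: QP = RQ·sin R/sin P ≈ 299.88.
Circumradius = RQ/(2 sin P) ≈ 211.68.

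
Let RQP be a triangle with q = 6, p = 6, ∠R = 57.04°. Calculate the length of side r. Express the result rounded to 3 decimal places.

By the law of cosines, r² = q² + p² − 2·q·p·cos R = 32.828, so r ≈ 5.7296.

5.730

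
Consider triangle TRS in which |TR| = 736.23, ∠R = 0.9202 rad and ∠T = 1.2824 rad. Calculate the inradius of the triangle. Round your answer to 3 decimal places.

219.272

The third angle is ∠S = π − ∠T − ∠R = 0.9390 rad.
Law of sines: |RS| = |TR|·sin T/sin S ≈ 874.67.
Law of sines: |ST| = |TR|·sin R/sin S ≈ 725.97.
Area = ½·|TR|·|RS|·sin R ≈ 2.5621e+05.
Semiperimeter s = (874.67+725.97+736.23)/2 = 1168.4.
Inradius = area/s = 2.5621e+05/1168.4 ≈ 219.27.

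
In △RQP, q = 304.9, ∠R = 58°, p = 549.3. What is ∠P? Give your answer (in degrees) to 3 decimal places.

By the law of cosines, r² = q² + p² − 2·q·p·cos R = 2.1719e+05, so r ≈ 466.04.
Law of cosines again: cos P = (r² + q² − p²)/(2·r·q) ≈ 0.02964, so ∠P ≈ 88.30°.

88.301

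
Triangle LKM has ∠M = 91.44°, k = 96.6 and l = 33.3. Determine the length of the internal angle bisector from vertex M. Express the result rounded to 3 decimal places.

t_M ≈ 34.578

By the law of cosines, m² = l² + k² − 2·l·k·cos M = 10602, so m ≈ 102.97.
The bisector from M has length 2·l·k·cos(∠M/2)/(l+k) ≈ 34.578.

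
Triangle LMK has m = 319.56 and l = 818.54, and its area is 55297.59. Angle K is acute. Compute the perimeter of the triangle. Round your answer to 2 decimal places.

From area = ½·l·m·sin K, we get sin K = 2·area/(l·m) ≈ 0.42281.
Taking the acute solution, ∠K ≈ 25.01°.
Law of cosines then gives k ≈ 545.93.
Perimeter = 818.54 + 319.56 + 545.93 = 1684.

1684.03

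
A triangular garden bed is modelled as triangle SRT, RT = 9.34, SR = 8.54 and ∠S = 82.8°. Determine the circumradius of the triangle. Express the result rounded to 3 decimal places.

4.707

Law of sines: sin T = SR·sin S/RT ≈ 0.90714.
Since RT ≥ SR, only the acute value applies: ∠T ≈ 65.11°.
Then ∠R = 180° − ∠S − ∠T ≈ 32.09°.
Law of sines gives TS = RT·sin R/sin S ≈ 5.0009.
Circumradius = RT/(2 sin S) ≈ 4.7071.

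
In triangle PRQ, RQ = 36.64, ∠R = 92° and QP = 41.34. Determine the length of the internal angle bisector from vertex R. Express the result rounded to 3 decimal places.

16.712

Law of sines: sin P = RQ·sin R/QP ≈ 0.88577.
Since QP ≥ RQ, only the acute value applies: ∠P ≈ 62.35°.
Then ∠Q = 180° − ∠R − ∠P ≈ 25.65°.
Law of sines gives PR = QP·sin Q/sin R ≈ 17.908.
The bisector from R has length 2·PR·RQ·cos(∠R/2)/(PR+RQ) ≈ 16.712.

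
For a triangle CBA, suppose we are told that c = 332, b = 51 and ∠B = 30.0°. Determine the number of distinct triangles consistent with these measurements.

0

c·sin B = 332·sin(30.0°) ≈ 166.
Since b = 51 < 166 = c sin B, no triangle exists.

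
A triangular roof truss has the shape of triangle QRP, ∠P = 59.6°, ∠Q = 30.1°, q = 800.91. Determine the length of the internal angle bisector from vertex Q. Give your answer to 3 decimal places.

The third angle is ∠R = 180° − ∠P − ∠Q = 90.30°.
Law of sines: r = q·sin R/sin Q ≈ 1597.
Law of sines: p = q·sin P/sin Q ≈ 1377.4.
The bisector from Q has length 2·r·p·cos(∠Q/2)/(r+p) ≈ 1428.4.

1428.365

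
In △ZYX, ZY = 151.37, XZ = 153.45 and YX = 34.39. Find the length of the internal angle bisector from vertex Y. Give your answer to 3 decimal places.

By the law of cosines, cos Y = (ZY² + YX² − XZ²) / (2·ZY·YX) ≈ 0.05270, so ∠Y ≈ 86.98°.
The bisector from Y has length 2·ZY·YX·cos(∠Y/2)/(ZY+YX) ≈ 40.662.

t_Y ≈ 40.662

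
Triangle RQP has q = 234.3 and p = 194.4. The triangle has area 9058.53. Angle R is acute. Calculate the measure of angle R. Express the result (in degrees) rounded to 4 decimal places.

From area = ½·q·p·sin R, we get sin R = 2·area/(q·p) ≈ 0.39776.
Taking the acute solution, ∠R ≈ 23.44°.

23.4381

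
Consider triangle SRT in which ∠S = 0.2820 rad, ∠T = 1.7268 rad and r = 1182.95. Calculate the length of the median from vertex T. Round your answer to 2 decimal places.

591.16

The third angle is ∠R = π − ∠T − ∠S = 1.1328 rad.
Law of sines: s = r·sin S/sin R ≈ 363.5.
Law of sines: t = r·sin T/sin R ≈ 1290.4.
Median from T: ½√(2·s² + 2·r² − t²) ≈ 591.16.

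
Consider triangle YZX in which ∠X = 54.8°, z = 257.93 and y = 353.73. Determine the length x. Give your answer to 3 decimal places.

294.055

By the law of cosines, x² = y² + z² − 2·y·z·cos X = 86468, so x ≈ 294.05.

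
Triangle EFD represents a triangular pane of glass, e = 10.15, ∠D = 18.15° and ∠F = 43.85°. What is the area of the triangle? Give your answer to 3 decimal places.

The third angle is ∠E = 180° − ∠F − ∠D = 118.00°.
Law of sines: f = e·sin F/sin E ≈ 7.9638.
Law of sines: d = e·sin D/sin E ≈ 3.5809.
Area = ½·e·f·sin D ≈ 12.59.

12.590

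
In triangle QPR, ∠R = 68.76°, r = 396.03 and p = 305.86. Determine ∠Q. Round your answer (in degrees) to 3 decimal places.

Law of sines: sin P = p·sin R/r ≈ 0.71985.
Since r ≥ p, only the acute value applies: ∠P ≈ 46.04°.
Then ∠Q = 180° − ∠R − ∠P ≈ 65.20°.

∠Q ≈ 65.198°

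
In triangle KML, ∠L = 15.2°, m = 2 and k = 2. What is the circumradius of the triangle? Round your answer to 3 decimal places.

1.009

By the law of cosines, l² = k² + m² − 2·k·m·cos L = 0.27987, so l ≈ 0.52903.
Area = ½·k·m·sin L ≈ 0.52438.
Circumradius = l/(2 sin L) ≈ 1.0089.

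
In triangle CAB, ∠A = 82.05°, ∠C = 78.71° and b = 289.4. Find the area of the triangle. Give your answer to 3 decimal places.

123423.239

The third angle is ∠B = 180° − ∠C − ∠A = 19.24°.
Law of sines: c = b·sin C/sin B ≈ 861.24.
Law of sines: a = b·sin A/sin B ≈ 869.79.
Area = ½·b·c·sin A ≈ 1.2342e+05.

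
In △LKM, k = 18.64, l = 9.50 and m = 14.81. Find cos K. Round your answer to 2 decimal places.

cos K ≈ -0.13

By the law of cosines, cos K = (m² + l² − k²) / (2·m·l) ≈ -0.13456, so ∠K ≈ 97.73°.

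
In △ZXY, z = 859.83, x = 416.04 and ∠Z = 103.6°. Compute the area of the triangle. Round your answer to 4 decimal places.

area ≈ 133641.5652

Law of sines: sin X = x·sin Z/z ≈ 0.47030.
Since z ≥ x, only the acute value applies: ∠X ≈ 28.05°.
Then ∠Y = 180° − ∠Z − ∠X ≈ 48.35°.
Law of sines gives y = z·sin Y/sin Z ≈ 660.98.
Area = ½·z·x·sin Y ≈ 1.3364e+05.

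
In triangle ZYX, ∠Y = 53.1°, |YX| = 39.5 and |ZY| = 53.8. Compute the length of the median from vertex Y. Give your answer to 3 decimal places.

By the law of cosines, |XZ|² = |ZY|² + |YX|² − 2·|ZY|·|YX|·cos Y = 1902.8, so |XZ| ≈ 43.621.
Median from Y: ½√(2·|ZY|² + 2·|YX|² − |XZ|²) ≈ 41.853.

41.853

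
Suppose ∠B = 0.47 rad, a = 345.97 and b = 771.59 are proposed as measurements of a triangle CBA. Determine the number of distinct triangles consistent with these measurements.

1

a·sin B = 345.97·sin(0.47 rad) ≈ 156.7.
Since b ≥ a, exactly one triangle exists.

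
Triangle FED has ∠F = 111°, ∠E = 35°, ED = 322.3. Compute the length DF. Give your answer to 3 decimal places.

198.016

The third angle is ∠D = 180° − ∠F − ∠E = 34.00°.
Law of sines: DF = ED·sin E/sin F ≈ 198.02.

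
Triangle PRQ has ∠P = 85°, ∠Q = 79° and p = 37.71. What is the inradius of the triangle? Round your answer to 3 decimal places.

The third angle is ∠R = 180° − ∠Q − ∠P = 16.00°.
Law of sines: r = p·sin R/sin P ≈ 10.434.
Law of sines: q = p·sin Q/sin P ≈ 37.159.
Area = ½·p·r·sin Q ≈ 193.12.
Semiperimeter s = (37.71+10.434+37.159)/2 = 42.651.
Inradius = area/s = 193.12/42.651 ≈ 4.5278.

4.528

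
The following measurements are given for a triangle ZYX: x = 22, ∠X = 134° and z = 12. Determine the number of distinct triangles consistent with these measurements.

1

z·sin X = 12·sin(134°) ≈ 8.632.
Since ∠X is not acute, a triangle exists only if x > z; here x > z, so there is exactly one triangle.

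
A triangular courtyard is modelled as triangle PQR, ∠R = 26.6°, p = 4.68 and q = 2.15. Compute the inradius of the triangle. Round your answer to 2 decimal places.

0.46

By the law of cosines, r² = p² + q² − 2·p·q·cos R = 8.5309, so r ≈ 2.9208.
Area = ½·p·q·sin R ≈ 2.2527.
Semiperimeter s = (4.68+2.15+2.9208)/2 = 4.8754.
Inradius = area/s = 2.2527/4.8754 ≈ 0.46205.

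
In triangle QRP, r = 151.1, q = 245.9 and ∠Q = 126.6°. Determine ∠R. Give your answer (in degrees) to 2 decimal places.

29.56

Law of sines: sin R = r·sin Q/q ≈ 0.49331.
Since q ≥ r, only the acute value applies: ∠R ≈ 29.56°.
Then ∠P = 180° − ∠Q − ∠R ≈ 23.84°.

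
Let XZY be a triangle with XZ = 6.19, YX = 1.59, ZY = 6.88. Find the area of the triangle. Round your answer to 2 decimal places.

4.65

Semiperimeter s = (6.88 + 1.59 + 6.19)/2 = 7.33.
Heron's formula: area = √(7.33·0.45·5.74·1.14) ≈ 4.6459.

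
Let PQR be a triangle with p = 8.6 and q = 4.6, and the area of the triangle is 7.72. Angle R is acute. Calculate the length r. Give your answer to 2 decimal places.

From area = ½·p·q·sin R, we get sin R = 2·area/(p·q) ≈ 0.39029.
Taking the acute solution, ∠R ≈ 22.97°.
Law of cosines then gives r ≈ 4.7196.

4.72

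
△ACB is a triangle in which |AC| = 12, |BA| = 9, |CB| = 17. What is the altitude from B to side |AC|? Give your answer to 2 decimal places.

h_B ≈ 8.60

Semiperimeter s = (17 + 9 + 12)/2 = 19.
Heron's formula: area = √(19·2·10·7) ≈ 51.575.
The altitude from B has length 2·area/|AC| ≈ 8.5959.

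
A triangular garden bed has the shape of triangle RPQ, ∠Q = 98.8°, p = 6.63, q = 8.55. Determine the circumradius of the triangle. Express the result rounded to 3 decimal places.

Law of sines: sin P = p·sin Q/q ≈ 0.76631.
Since q ≥ p, only the acute value applies: ∠P ≈ 50.02°.
Then ∠R = 180° − ∠Q − ∠P ≈ 31.18°.
Law of sines gives r = q·sin R/sin Q ≈ 4.4788.
Circumradius = q/(2 sin Q) ≈ 4.3259.

4.326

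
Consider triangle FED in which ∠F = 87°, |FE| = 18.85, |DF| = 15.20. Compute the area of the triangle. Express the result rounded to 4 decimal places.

area ≈ 143.0637

Area = ½·|DF|·|FE|·sin F ≈ 143.06.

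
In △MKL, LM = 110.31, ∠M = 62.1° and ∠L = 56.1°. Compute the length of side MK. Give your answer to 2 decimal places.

103.89

The third angle is ∠K = 180° − ∠L − ∠M = 61.80°.
Law of sines: MK = LM·sin L/sin K ≈ 103.89.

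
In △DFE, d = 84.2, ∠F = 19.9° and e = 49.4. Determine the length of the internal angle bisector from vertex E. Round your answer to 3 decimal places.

54.228

By the law of cosines, f² = e² + d² − 2·e·d·cos F = 1707.8, so f ≈ 41.325.
Law of cosines again: cos E = (d² + f² − e²)/(2·d·f) ≈ 0.91348, so ∠E ≈ 24.01°.
The bisector from E has length 2·d·f·cos(∠E/2)/(d+f) ≈ 54.228.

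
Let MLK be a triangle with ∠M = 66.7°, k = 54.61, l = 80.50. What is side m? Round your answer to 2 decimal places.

77.36

By the law of cosines, m² = l² + k² − 2·l·k·cos M = 5984.8, so m ≈ 77.361.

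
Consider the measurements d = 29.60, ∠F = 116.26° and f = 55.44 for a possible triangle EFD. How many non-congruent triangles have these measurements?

d·sin F = 29.60·sin(116.26°) ≈ 26.55.
Since ∠F is not acute, a triangle exists only if f > d; here f > d, so there is exactly one triangle.

1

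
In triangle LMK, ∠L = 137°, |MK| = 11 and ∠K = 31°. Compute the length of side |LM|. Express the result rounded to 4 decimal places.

8.3071

The third angle is ∠M = 180° − ∠K − ∠L = 12.00°.
Law of sines: |LM| = |MK|·sin K/sin L ≈ 8.3071.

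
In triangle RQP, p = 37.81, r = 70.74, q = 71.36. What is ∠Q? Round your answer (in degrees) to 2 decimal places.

∠Q ≈ 75.48°

By the law of cosines, cos Q = (p² + r² − q²) / (2·p·r) ≈ 0.25078, so ∠Q ≈ 75.48°.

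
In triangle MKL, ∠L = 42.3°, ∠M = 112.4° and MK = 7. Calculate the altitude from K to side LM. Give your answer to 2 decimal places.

The third angle is ∠K = 180° − ∠L − ∠M = 25.30°.
Law of sines: KL = MK·sin M/sin L ≈ 9.6162.
Law of sines: LM = MK·sin K/sin L ≈ 4.4449.
Area = ½·MK·KL·sin K ≈ 14.383.
The altitude from K has length 2·area/LM ≈ 6.4718.

h_K ≈ 6.47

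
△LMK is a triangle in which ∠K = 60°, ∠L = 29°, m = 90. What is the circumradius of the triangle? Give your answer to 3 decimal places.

45.007

The third angle is ∠M = 180° − ∠K − ∠L = 91.00°.
Law of sines: l = m·sin L/sin M ≈ 43.64.
Law of sines: k = m·sin K/sin M ≈ 77.954.
Circumradius = m/(2 sin M) ≈ 45.007.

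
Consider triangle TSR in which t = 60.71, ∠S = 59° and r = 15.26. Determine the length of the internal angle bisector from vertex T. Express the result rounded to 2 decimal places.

14.16

By the law of cosines, s² = r² + t² − 2·r·t·cos S = 2964.3, so s ≈ 54.445.
Law of cosines again: cos T = (s² + r² − t²)/(2·s·r) ≈ -0.29402, so ∠T ≈ 107.10°.
The bisector from T has length 2·s·r·cos(∠T/2)/(s+r) ≈ 14.163.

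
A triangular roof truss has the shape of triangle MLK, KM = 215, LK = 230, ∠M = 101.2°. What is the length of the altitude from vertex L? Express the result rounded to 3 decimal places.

49.042

Law of sines: sin L = KM·sin M/LK ≈ 0.91698.
Since LK ≥ KM, only the acute value applies: ∠L ≈ 66.49°.
Then ∠K = 180° − ∠M − ∠L ≈ 12.31°.
Law of sines gives ML = LK·sin K/sin M ≈ 49.994.
Area = ½·LK·KM·sin K ≈ 5272.
The altitude from L has length 2·area/KM ≈ 49.042.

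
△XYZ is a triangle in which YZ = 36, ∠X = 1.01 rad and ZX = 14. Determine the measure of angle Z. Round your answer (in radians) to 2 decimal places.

∠Z ≈ 1.80 rad

Law of sines: sin Y = ZX·sin X/YZ ≈ 0.32932.
Since YZ ≥ ZX, only the acute value applies: ∠Y ≈ 0.336 rad.
Then ∠Z = π − ∠X − ∠Y ≈ 1.796 rad.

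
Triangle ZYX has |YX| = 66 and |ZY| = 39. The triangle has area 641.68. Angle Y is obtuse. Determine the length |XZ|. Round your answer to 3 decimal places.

From area = ½·|ZY|·|YX|·sin Y, we get sin Y = 2·area/(|ZY|·|YX|) ≈ 0.49859.
Taking the obtuse solution, ∠Y ≈ 150.09°.
Law of cosines then gives |XZ| ≈ 101.68.

101.683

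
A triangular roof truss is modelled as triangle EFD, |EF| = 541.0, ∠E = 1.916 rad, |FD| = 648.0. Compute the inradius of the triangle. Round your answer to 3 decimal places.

Law of sines: sin D = |EF|·sin E/|FD| ≈ 0.78562.
Since |FD| ≥ |EF|, only the acute value applies: ∠D ≈ 0.904 rad.
Then ∠F = π − ∠E − ∠D ≈ 0.322 rad.
Law of sines gives |DE| = |FD|·sin F/sin E ≈ 217.85.
Area = ½·|FD|·|EF|·sin F ≈ 55453.
Semiperimeter s = (648+217.85+541)/2 = 703.43.
Inradius = area/s = 55453/703.43 ≈ 78.832.

78.832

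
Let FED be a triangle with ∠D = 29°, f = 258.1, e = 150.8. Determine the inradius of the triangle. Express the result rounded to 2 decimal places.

34.01

By the law of cosines, d² = f² + e² − 2·f·e·cos D = 21273, so d ≈ 145.85.
Area = ½·f·e·sin D ≈ 9434.8.
Semiperimeter s = (258.1+150.8+145.85)/2 = 277.38.
Inradius = area/s = 9434.8/277.38 ≈ 34.014.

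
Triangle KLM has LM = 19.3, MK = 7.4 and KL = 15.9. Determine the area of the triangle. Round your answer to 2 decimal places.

Semiperimeter s = (19.3 + 7.4 + 15.9)/2 = 21.3.
Heron's formula: area = √(21.3·2·13.9·5.4) ≈ 56.547.

56.55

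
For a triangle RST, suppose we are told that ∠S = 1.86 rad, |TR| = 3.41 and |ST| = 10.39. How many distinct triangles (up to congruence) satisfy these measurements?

|ST|·sin S = 10.39·sin(1.86 rad) ≈ 9.959.
Since ∠S is not acute, a triangle exists only if |TR| > |ST|; here |TR| ≤ |ST|, so there is no triangle.

0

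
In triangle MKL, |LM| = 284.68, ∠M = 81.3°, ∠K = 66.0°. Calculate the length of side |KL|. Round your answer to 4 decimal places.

The third angle is ∠L = 180° − ∠M − ∠K = 32.70°.
Law of sines: |KL| = |LM|·sin M/sin K ≈ 308.04.

308.0355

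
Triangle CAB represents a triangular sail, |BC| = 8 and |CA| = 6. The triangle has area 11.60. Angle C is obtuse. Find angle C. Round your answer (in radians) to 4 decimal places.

∠C ≈ 2.6371 rad

From area = ½·|BC|·|CA|·sin C, we get sin C = 2·area/(|BC|·|CA|) ≈ 0.48333.
Taking the obtuse solution, ∠C ≈ 2.637 rad.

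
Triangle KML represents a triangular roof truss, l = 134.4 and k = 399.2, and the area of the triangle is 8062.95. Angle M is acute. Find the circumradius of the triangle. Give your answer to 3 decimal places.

R ≈ 455.827

From area = ½·l·k·sin M, we get sin M = 2·area/(l·k) ≈ 0.30056.
Taking the acute solution, ∠M ≈ 17.49°.
Law of cosines then gives m ≈ 274.01.
Circumradius = m/(2 sin M) ≈ 455.83.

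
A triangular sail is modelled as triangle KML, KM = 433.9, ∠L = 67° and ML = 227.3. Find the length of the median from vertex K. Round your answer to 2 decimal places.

m_K ≈ 437.23

Law of sines: sin K = ML·sin L/KM ≈ 0.48221.
Since KM ≥ ML, only the acute value applies: ∠K ≈ 28.83°.
Then ∠M = 180° − ∠L − ∠K ≈ 84.17°.
Law of sines gives LK = KM·sin M/sin L ≈ 468.93.
Median from K: ½√(2·LK² + 2·KM² − ML²) ≈ 437.23.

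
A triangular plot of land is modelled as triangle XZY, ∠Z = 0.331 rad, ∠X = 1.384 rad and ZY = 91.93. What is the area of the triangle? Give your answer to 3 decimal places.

1383.067

The third angle is ∠Y = π − ∠X − ∠Z = 1.427 rad.
Law of sines: YX = ZY·sin Z/sin X ≈ 30.405.
Law of sines: XZ = ZY·sin Y/sin X ≈ 92.586.
Area = ½·ZY·YX·sin Y ≈ 1383.1.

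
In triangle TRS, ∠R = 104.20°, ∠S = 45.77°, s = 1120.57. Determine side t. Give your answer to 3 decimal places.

782.634

The third angle is ∠T = 180° − ∠R − ∠S = 30.03°.
Law of sines: t = s·sin T/sin S ≈ 782.63.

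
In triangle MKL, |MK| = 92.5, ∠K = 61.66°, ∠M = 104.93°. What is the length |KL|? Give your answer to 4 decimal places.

The third angle is ∠L = 180° − ∠M − ∠K = 13.41°.
Law of sines: |KL| = |MK|·sin M/sin L ≈ 385.38.

385.3838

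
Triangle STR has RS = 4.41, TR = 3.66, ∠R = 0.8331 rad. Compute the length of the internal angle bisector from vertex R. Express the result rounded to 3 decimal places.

By the law of cosines, ST² = TR² + RS² − 2·TR·RS·cos R = 11.132, so ST ≈ 3.3364.
The bisector from R has length 2·TR·RS·cos(∠R/2)/(TR+RS) ≈ 3.6581.

t_R ≈ 3.658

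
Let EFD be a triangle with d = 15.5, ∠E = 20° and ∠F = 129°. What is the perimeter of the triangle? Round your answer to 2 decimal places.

The third angle is ∠D = 180° − ∠E − ∠F = 31.00°.
Law of sines: e = d·sin E/sin D ≈ 10.293.
Law of sines: f = d·sin F/sin D ≈ 23.388.
Semiperimeter s = (10.293+23.388+15.5)/2 = 24.591.
Perimeter = 10.293 + 23.388 + 15.5 = 49.181.

perimeter ≈ 49.18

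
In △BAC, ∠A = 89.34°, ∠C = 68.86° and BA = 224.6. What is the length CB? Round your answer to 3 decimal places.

The third angle is ∠B = 180° − ∠A − ∠C = 21.80°.
Law of sines: CB = BA·sin A/sin C ≈ 240.79.

240.790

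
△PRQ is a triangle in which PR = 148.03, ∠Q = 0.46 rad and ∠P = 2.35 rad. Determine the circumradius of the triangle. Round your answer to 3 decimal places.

The third angle is ∠R = π − ∠Q − ∠P = 0.332 rad.
Law of sines: RQ = PR·sin P/sin Q ≈ 237.23.
Law of sines: QP = PR·sin R/sin Q ≈ 108.55.
Circumradius = PR/(2 sin Q) ≈ 166.72.

166.720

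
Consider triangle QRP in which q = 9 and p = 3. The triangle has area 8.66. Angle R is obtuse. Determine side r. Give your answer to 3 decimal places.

From area = ½·p·q·sin R, we get sin R = 2·area/(p·q) ≈ 0.64148.
Taking the obtuse solution, ∠R ≈ 2.4452 rad.
Law of cosines then gives r ≈ 11.464.

11.464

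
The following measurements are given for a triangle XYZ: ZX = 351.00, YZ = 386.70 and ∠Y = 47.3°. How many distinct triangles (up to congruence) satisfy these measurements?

YZ·sin Y = 386.70·sin(47.3°) ≈ 284.2.
Since YZ sin Y < ZX < YZ (284.2 < 351.00 < 386.70), two triangles exist.

2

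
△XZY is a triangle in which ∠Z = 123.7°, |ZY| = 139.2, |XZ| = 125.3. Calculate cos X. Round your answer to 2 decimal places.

By the law of cosines, |YX|² = |XZ|² + |ZY|² − 2·|XZ|·|ZY|·cos Z = 54432, so |YX| ≈ 233.31.
Law of cosines again: cos X = (|YX|² + |XZ|² − |ZY|²)/(2·|YX|·|XZ|) ≈ 0.86811, so ∠X ≈ 29.76°.

cos X ≈ 0.87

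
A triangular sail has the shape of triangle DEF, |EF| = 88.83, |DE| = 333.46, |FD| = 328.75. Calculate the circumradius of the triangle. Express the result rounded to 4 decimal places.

By the law of cosines, cos D = (|FD|² + |DE|² − |EF|²) / (2·|FD|·|DE|) ≈ 0.96411, so ∠D ≈ 15.40°.
Circumradius = |EF|/(2 sin D) ≈ 167.29.

167.2893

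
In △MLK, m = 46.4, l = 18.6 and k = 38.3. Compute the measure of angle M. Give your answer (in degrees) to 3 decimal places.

By the law of cosines, cos M = (l² + k² − m²) / (2·l·k) ≈ -0.23871, so ∠M ≈ 103.81°.

103.811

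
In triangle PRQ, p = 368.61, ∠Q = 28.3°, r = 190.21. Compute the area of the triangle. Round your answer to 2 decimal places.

Area = ½·p·r·sin Q ≈ 16620.

area ≈ 16619.95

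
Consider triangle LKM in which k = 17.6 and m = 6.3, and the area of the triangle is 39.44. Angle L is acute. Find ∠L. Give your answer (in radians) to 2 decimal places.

∠L ≈ 0.79 rad

From area = ½·k·m·sin L, we get sin L = 2·area/(k·m) ≈ 0.71140.
Taking the acute solution, ∠L ≈ 0.7915 rad.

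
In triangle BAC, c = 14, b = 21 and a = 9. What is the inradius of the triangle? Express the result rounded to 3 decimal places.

Semiperimeter s = (21 + 9 + 14)/2 = 22.
Heron's formula: area = √(22·1·13·8) ≈ 47.833.
Inradius = area/s = 47.833/22 ≈ 2.1742.

r ≈ 2.174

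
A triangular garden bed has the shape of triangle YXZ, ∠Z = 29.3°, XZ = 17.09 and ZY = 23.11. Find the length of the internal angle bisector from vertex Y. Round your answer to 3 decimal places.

14.338

By the law of cosines, YX² = XZ² + ZY² − 2·XZ·ZY·cos Z = 137.29, so YX ≈ 11.717.
Law of cosines again: cos Y = (ZY² + YX² − XZ²)/(2·ZY·YX) ≈ 0.70037, so ∠Y ≈ 45.54°.
The bisector from Y has length 2·ZY·YX·cos(∠Y/2)/(ZY+YX) ≈ 14.338.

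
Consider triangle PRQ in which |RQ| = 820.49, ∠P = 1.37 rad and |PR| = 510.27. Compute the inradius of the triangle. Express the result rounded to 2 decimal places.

180.58

Law of sines: sin Q = |PR|·sin P/|RQ| ≈ 0.60941.
Since |RQ| ≥ |PR|, only the acute value applies: ∠Q ≈ 0.655 rad.
Then ∠R = π − ∠P − ∠Q ≈ 1.116 rad.
Law of sines gives |QP| = |RQ|·sin R/sin P ≈ 752.3.
Area = ½·|RQ|·|PR|·sin R ≈ 1.8808e+05.
Semiperimeter s = (820.49+752.3+510.27)/2 = 1041.5.
Inradius = area/s = 1.8808e+05/1041.5 ≈ 180.58.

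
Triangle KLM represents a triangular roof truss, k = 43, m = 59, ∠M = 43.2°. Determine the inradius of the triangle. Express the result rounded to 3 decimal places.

13.160

Law of sines: sin K = k·sin M/m ≈ 0.49891.
Since m ≥ k, only the acute value applies: ∠K ≈ 29.93°.
Then ∠L = 180° − ∠M − ∠K ≈ 106.87°.
Law of sines gives l = m·sin L/sin M ≈ 82.478.
Area = ½·m·k·sin L ≈ 1213.9.
Semiperimeter s = (43+82.478+59)/2 = 92.239.
Inradius = area/s = 1213.9/92.239 ≈ 13.16.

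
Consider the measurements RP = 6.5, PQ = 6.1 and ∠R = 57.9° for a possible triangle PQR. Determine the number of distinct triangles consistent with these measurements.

2

RP·sin R = 6.5·sin(57.9°) ≈ 5.506.
Since RP sin R < PQ < RP (5.506 < 6.1 < 6.5), two triangles exist.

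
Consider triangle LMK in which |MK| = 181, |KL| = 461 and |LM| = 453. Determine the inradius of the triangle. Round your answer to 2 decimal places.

r ≈ 73.97

Semiperimeter s = (181 + 461 + 453)/2 = 547.5.
Heron's formula: area = √(547.5·366.5·86.5·94.5) ≈ 40500.
Inradius = area/s = 40500/547.5 ≈ 73.972.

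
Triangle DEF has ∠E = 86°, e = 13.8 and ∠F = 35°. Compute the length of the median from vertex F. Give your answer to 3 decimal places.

The third angle is ∠D = 180° − ∠E − ∠F = 59.00°.
Law of sines: d = e·sin D/sin E ≈ 11.858.
Law of sines: f = e·sin F/sin E ≈ 7.9347.
Median from F: ½√(2·d² + 2·e² − f²) ≈ 12.239.

m_F ≈ 12.239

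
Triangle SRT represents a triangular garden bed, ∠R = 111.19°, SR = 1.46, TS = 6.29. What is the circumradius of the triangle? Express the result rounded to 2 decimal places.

3.37

Law of sines: sin T = SR·sin R/TS ≈ 0.21642.
Since TS ≥ SR, only the acute value applies: ∠T ≈ 12.50°.
Then ∠S = 180° − ∠R − ∠T ≈ 56.31°.
Law of sines gives RT = TS·sin S/sin R ≈ 5.6132.
Circumradius = TS/(2 sin R) ≈ 3.3731.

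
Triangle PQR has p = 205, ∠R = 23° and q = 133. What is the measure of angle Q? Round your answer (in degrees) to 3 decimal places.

By the law of cosines, r² = p² + q² − 2·p·q·cos R = 9518.9, so r ≈ 97.565.
Law of cosines again: cos Q = (r² + p² − q²)/(2·r·p) ≈ 0.84634, so ∠Q ≈ 32.18°.

32.184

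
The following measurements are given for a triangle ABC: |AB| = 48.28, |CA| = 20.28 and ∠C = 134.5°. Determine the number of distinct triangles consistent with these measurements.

1

|CA|·sin C = 20.28·sin(134.5°) ≈ 14.46.
Since ∠C is not acute, a triangle exists only if |AB| > |CA|; here |AB| > |CA|, so there is exactly one triangle.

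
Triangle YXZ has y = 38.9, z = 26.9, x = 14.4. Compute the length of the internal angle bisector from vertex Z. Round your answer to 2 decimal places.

20.43

By the law of cosines, cos Z = (y² + x² − z²) / (2·y·x) ≈ 0.88989, so ∠Z ≈ 27.14°.
The bisector from Z has length 2·y·x·cos(∠Z/2)/(y+x) ≈ 20.432.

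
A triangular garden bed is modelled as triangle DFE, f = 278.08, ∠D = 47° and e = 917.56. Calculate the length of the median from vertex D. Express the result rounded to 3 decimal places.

m_D ≈ 562.867

By the law of cosines, d² = f² + e² − 2·f·e·cos D = 5.7121e+05, so d ≈ 755.79.
Median from D: ½√(2·f² + 2·e² − d²) ≈ 562.87.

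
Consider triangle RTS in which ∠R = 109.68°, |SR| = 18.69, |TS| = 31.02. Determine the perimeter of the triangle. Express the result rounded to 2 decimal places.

68.96

Law of sines: sin T = |SR|·sin R/|TS| ≈ 0.56732.
Since |TS| ≥ |SR|, only the acute value applies: ∠T ≈ 34.56°.
Then ∠S = 180° − ∠R − ∠T ≈ 35.76°.
Law of sines gives |RT| = |TS|·sin S/sin R ≈ 19.251.
Semiperimeter s = (31.02+18.69+19.251)/2 = 34.48.
Perimeter = 31.02 + 18.69 + 19.251 = 68.961.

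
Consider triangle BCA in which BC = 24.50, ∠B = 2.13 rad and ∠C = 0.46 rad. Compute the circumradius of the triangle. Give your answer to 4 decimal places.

R ≈ 23.3759

The third angle is ∠A = π − ∠B − ∠C = 0.552 rad.
Law of sines: CA = BC·sin B/sin A ≈ 39.63.
Law of sines: AB = BC·sin C/sin A ≈ 20.755.
Circumradius = BC/(2 sin A) ≈ 23.376.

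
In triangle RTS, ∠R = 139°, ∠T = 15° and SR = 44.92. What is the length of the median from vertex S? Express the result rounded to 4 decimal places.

m_S ≈ 77.7449

The third angle is ∠S = 180° − ∠R − ∠T = 26.00°.
Law of sines: TS = SR·sin R/sin T ≈ 113.86.
Law of sines: RT = SR·sin S/sin T ≈ 76.083.
Median from S: ½√(2·TS² + 2·SR² − RT²) ≈ 77.745.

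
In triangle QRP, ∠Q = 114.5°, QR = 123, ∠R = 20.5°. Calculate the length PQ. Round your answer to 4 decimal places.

The third angle is ∠P = 180° − ∠Q − ∠R = 45.00°.
Law of sines: PQ = QR·sin R/sin P ≈ 60.918.

60.9180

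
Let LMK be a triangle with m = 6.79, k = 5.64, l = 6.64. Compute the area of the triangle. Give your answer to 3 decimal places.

17.179

Semiperimeter s = (6.64 + 6.79 + 5.64)/2 = 9.535.
Heron's formula: area = √(9.535·2.895·2.745·3.895) ≈ 17.179.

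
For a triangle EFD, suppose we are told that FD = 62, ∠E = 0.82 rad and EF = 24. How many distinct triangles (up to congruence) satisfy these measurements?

1

EF·sin E = 24·sin(0.82 rad) ≈ 17.55.
Since FD ≥ EF, exactly one triangle exists.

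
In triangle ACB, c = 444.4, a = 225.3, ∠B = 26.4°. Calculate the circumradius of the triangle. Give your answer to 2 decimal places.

295.15

By the law of cosines, b² = a² + c² − 2·a·c·cos B = 68888, so b ≈ 262.47.
Area = ½·a·c·sin B ≈ 22259.
Circumradius = b/(2 sin B) ≈ 295.15.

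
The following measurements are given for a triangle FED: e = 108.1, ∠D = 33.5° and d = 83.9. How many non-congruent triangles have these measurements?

2

e·sin D = 108.1·sin(33.5°) ≈ 59.66.
Since e sin D < d < e (59.66 < 83.9 < 108.1), two triangles exist.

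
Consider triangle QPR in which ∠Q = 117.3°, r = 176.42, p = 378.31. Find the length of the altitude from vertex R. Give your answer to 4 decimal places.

h_R ≈ 336.1728

By the law of cosines, q² = p² + r² − 2·p·r·cos Q = 2.3546e+05, so q ≈ 485.25.
Area = ½·p·r·sin Q ≈ 29654.
The altitude from R has length 2·area/r ≈ 336.17.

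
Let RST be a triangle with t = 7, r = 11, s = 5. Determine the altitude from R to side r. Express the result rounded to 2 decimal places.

2.36

Semiperimeter p = (11 + 5 + 7)/2 = 11.5.
Heron's formula: area = √(11.5·0.5·6.5·4.5) ≈ 12.969.
The altitude from R has length 2·area/r ≈ 2.3579.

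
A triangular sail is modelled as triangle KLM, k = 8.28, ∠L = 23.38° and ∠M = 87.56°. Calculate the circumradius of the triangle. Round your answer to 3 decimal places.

The third angle is ∠K = 180° − ∠L − ∠M = 69.06°.
Law of sines: l = k·sin L/sin K ≈ 3.5181.
Law of sines: m = k·sin M/sin K ≈ 8.8575.
Circumradius = k/(2 sin K) ≈ 4.4328.

R ≈ 4.433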